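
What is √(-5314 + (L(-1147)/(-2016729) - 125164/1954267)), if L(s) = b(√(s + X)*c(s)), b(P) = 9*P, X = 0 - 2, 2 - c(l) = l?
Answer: √(-20797377228894161279252726 - 20067662096004031509*I*√1149)/62559157661 ≈ 0.0011922 - 72.898*I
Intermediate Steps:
c(l) = 2 - l
X = -2
L(s) = 9*√(-2 + s)*(2 - s) (L(s) = 9*(√(s - 2)*(2 - s)) = 9*(√(-2 + s)*(2 - s)) = 9*√(-2 + s)*(2 - s))
√(-5314 + (L(-1147)/(-2016729) - 125164/1954267)) = √(-5314 + (-9*(-2 - 1147)^(3/2)/(-2016729) - 125164/1954267)) = √(-5314 + (-(-10341)*I*√1149*(-1/2016729) - 125164*1/1954267)) = √(-5314 + (-(-10341)*I*√1149*(-1/2016729) - 125164/1954267)) = √(-5314 + ((10341*I*√1149)*(-1/2016729) - 125164/1954267)) = √(-5314 + (-1149*I*√1149/224081 - 125164/1954267)) = √(-5314 + (-125164/1954267 - 1149*I*√1149/224081)) = √(-10385100002/1954267 - 1149*I*√1149/224081)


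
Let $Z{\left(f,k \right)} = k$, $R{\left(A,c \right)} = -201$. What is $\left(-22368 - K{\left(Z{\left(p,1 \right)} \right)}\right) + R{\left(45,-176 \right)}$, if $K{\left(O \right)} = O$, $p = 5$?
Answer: $-22570$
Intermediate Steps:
$\left(-22368 - K{\left(Z{\left(p,1 \right)} \right)}\right) + R{\left(45,-176 \right)} = \left(-22368 - 1\right) - 201 = -22369 - 201 = -22570$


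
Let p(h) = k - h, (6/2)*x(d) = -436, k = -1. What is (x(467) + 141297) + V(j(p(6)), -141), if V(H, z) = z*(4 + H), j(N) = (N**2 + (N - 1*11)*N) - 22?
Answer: 357044/3 ≈ 1.1901e+5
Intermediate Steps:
x(d) = -436/3 (x(d) = (1/3)*(-436) = -436/3)
p(h) = -1 - h
j(N) = -22 + N**2 + N*(-11 + N) (j(N) = (N**2 + (N - 11)*N) - 22 = (N**2 + (-11 + N)*N) - 22 = (N**2 + N*(-11 + N)) - 22 = -22 + N**2 + N*(-11 + N))
(x(467) + 141297) + V(j(p(6)), -141) = (-436/3 + 141297) - 141*(4 + (-22 - 11*(-1 - 1*6) + 2*(-1 - 1*6)**2)) = 423455/3 - 141*(4 + (-22 - 11*(-1 - 6) + 2*(-1 - 6)**2)) = 423455/3 - 141*(4 + (-22 - 11*(-7) + 2*(-7)**2)) = 423455/3 - 141*(4 + (-22 + 77 + 2*49)) = 423455/3 - 141*(4 + (-22 + 77 + 98)) = 423455/3 - 141*(4 + 153) = 423455/3 - 141*157 = 423455/3 - 22137 = 357044/3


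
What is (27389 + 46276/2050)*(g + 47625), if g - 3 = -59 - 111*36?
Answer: 1224264611499/1025 ≈ 1.1944e+9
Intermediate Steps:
g = -4052 (g = 3 + (-59 - 111*36) = 3 + (-59 - 3996) = 3 - 4055 = -4052)
(27389 + 46276/2050)*(g + 47625) = (27389 + 46276/2050)*(-4052 + 47625) = (27389 + 46276*(1/2050))*43573 = (27389 + 23138/1025)*43573 = (28096863/1025)*43573 = 1224264611499/1025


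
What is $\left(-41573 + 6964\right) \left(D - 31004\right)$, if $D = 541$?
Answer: $1054293967$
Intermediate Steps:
$\left(-41573 + 6964\right) \left(D - 31004\right) = \left(-41573 + 6964\right) \left(541 - 31004\right) = \left(-34609\right) \left(-30463\right) = 1054293967$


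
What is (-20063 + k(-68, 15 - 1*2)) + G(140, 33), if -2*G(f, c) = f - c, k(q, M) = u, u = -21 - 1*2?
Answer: -40279/2 ≈ -20140.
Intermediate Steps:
u = -23 (u = -21 - 2 = -23)
k(q, M) = -23
G(f, c) = c/2 - f/2 (G(f, c) = -(f - c)/2 = c/2 - f/2)
(-20063 + k(-68, 15 - 1*2)) + G(140, 33) = (-20063 - 23) + ((½)*33 - ½*140) = -20086 + (33/2 - 70) = -20086 - 107/2 = -40279/2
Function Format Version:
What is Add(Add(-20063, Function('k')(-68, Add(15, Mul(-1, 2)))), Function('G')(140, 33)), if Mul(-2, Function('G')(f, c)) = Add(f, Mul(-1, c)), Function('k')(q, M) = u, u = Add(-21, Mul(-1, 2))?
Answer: Rational(-40279, 2) ≈ -20140.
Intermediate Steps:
u = -23 (u = Add(-21, -2) = -23)
Function('k')(q, M) = -23
Function('G')(f, c) = Add(Mul(Rational(1, 2), c), Mul(Rational(-1, 2), f)) (Function('G')(f, c) = Mul(Rational(-1, 2), Add(f, Mul(-1, c))) = Add(Mul(Rational(1, 2), c), Mul(Rational(-1, 2), f)))
Add(Add(-20063, Function('k')(-68, Add(15, Mul(-1, 2)))), Function('G')(140, 33)) = Add(Add(-20063, -23), Add(Mul(Rational(1, 2), 33), Mul(Rational(-1, 2), 140))) = Add(-20086, Add(Rational(33, 2), -70)) = Add(-20086, Rational(-107, 2)) = Rational(-40279, 2)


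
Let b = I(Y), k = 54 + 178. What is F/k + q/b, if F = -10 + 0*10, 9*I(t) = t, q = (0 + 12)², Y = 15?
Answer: 50087/580 ≈ 86.357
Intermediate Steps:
q = 144 (q = 12² = 144)
I(t) = t/9
k = 232
b = 5/3 (b = (⅑)*15 = 5/3 ≈ 1.6667)
F = -10 (F = -10 + 0 = -10)
F/k + q/b = -10/232 + 144/(5/3) = -10*1/232 + 144*(⅗) = -5/116 + 432/5 = 50087/580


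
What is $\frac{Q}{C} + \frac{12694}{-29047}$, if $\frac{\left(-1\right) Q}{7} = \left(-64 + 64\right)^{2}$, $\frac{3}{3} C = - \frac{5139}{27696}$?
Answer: $- \frac{12694}{29047} \approx -0.43702$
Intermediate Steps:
$C = - \frac{1713}{9232}$ ($C = - \frac{5139}{27696} = \left(-5139\right) \frac{1}{27696} = - \frac{1713}{9232} \approx -0.18555$)
$Q = 0$ ($Q = - 7 \left(-64 + 64\right)^{2} = - 7 \cdot 0^{2} = \left(-7\right) 0 = 0$)
$\frac{Q}{C} + \frac{12694}{-29047} = \frac{0}{- \frac{1713}{9232}} + \frac{12694}{-29047} = 0 \left(- \frac{9232}{1713}\right) + 12694 \left(- \frac{1}{29047}\right) = 0 - \frac{12694}{29047} = - \frac{12694}{29047}$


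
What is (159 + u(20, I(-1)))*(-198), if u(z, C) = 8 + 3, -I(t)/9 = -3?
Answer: -33660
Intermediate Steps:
I(t) = 27 (I(t) = -9*(-3) = 27)
u(z, C) = 11
(159 + u(20, I(-1)))*(-198) = (159 + 11)*(-198) = 170*(-198) = -33660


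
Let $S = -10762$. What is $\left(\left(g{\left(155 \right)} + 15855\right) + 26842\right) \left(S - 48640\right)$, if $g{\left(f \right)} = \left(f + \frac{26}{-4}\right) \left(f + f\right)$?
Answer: $-5270858264$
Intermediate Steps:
$g{\left(f \right)} = 2 f \left(- \frac{13}{2} + f\right)$ ($g{\left(f \right)} = \left(f + 26 \left(- \frac{1}{4}\right)\right) 2 f = \left(f - \frac{13}{2}\right) 2 f = \left(- \frac{13}{2} + f\right) 2 f = 2 f \left(- \frac{13}{2} + f\right)$)
$\left(\left(g{\left(155 \right)} + 15855\right) + 26842\right) \left(S - 48640\right) = \left(\left(155 \left(-13 + 2 \cdot 155\right) + 15855\right) + 26842\right) \left(-10762 - 48640\right) = \left(\left(155 \left(-13 + 310\right) + 15855\right) + 26842\right) \left(-59402\right) = \left(\left(155 \cdot 297 + 15855\right) + 26842\right) \left(-59402\right) = \left(\left(46035 + 15855\right) + 26842\right) \left(-59402\right) = \left(61890 + 26842\right) \left(-59402\right) = 88732 \left(-59402\right) = -5270858264$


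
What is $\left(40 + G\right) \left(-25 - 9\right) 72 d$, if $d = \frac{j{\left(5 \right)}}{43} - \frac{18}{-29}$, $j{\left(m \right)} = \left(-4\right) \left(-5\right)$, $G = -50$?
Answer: $\frac{33145920}{1247} \approx 26581.0$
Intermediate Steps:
$j{\left(m \right)} = 20$
$d = \frac{1354}{1247}$ ($d = \frac{20}{43} - \frac{18}{-29} = 20 \cdot \frac{1}{43} - - \frac{18}{29} = \frac{20}{43} + \frac{18}{29} = \frac{1354}{1247} \approx 1.0858$)
$\left(40 + G\right) \left(-25 - 9\right) 72 d = \left(40 - 50\right) \left(-25 - 9\right) 72 \cdot \frac{1354}{1247} = \left(-10\right) \left(-34\right) 72 \cdot \frac{1354}{1247} = 340 \cdot 72 \cdot \frac{1354}{1247} = 24480 \cdot \frac{1354}{1247} = \frac{33145920}{1247}$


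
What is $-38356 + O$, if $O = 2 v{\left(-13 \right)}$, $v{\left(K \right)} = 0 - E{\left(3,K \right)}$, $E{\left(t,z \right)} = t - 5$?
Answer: $-38352$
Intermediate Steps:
$E{\left(t,z \right)} = -5 + t$
$v{\left(K \right)} = 2$ ($v{\left(K \right)} = 0 - \left(-5 + 3\right) = 0 - -2 = 0 + 2 = 2$)
$O = 4$ ($O = 2 \cdot 2 = 4$)
$-38356 + O = -38356 + 4 = -38352$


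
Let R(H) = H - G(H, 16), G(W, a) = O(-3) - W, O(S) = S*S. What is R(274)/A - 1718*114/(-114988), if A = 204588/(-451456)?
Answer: -91909576229/77385411 ≈ -1187.7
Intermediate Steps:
O(S) = S**2
G(W, a) = 9 - W (G(W, a) = (-3)**2 - W = 9 - W)
A = -51147/112864 (A = 204588*(-1/451456) = -51147/112864 ≈ -0.45317)
R(H) = -9 + 2*H (R(H) = H - (9 - H) = H + (-9 + H) = -9 + 2*H)
R(274)/A - 1718*114/(-114988) = (-9 + 2*274)/(-51147/112864) - 1718*114/(-114988) = (-9 + 548)*(-112864/51147) - 195852*(-1/114988) = 539*(-112864/51147) + 2577/1513 = -60833696/51147 + 2577/1513 = -91909576229/77385411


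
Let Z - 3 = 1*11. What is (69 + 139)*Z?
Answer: 2912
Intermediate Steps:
Z = 14 (Z = 3 + 1*11 = 3 + 11 = 14)
(69 + 139)*Z = (69 + 139)*14 = 208*14 = 2912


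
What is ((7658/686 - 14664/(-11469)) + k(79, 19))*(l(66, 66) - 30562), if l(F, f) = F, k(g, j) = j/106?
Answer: -3821342007408/9928331 ≈ -3.8489e+5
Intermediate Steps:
k(g, j) = j/106 (k(g, j) = j*(1/106) = j/106)
((7658/686 - 14664/(-11469)) + k(79, 19))*(l(66, 66) - 30562) = ((7658/686 - 14664/(-11469)) + (1/106)*19)*(66 - 30562) = ((7658*(1/686) - 14664*(-1/11469)) + 19/106)*(-30496) = ((547/49 + 4888/3823) + 19/106)*(-30496) = (2330693/187327 + 19/106)*(-30496) = (250612671/19856662)*(-30496) = -3821342007408/9928331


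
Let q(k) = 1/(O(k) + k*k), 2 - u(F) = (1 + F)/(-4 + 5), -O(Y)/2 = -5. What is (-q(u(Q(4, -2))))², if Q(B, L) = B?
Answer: 1/361 ≈ 0.0027701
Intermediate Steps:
O(Y) = 10 (O(Y) = -2*(-5) = 10)
u(F) = 1 - F (u(F) = 2 - (1 + F)/(-4 + 5) = 2 - (1 + F)/1 = 2 - (1 + F) = 2 + (-1 - F) = 1 - F)
q(k) = 1/(10 + k²) (q(k) = 1/(10 + k*k) = 1/(10 + k²))
(-q(u(Q(4, -2))))² = (-1/(10 + (1 - 1*4)²))² = (-1/(10 + (1 - 4)²))² = (-1/(10 + (-3)²))² = (-1/(10 + 9))² = (-1/19)² = 1/361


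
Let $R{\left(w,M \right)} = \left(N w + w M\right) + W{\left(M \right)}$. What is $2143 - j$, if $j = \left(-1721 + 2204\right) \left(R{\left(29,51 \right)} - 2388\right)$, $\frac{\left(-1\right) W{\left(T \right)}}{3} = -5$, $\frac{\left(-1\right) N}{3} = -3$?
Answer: $307882$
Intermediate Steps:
$N = 9$ ($N = \left(-3\right) \left(-3\right) = 9$)
$W{\left(T \right)} = 15$ ($W{\left(T \right)} = \left(-3\right) \left(-5\right) = 15$)
$R{\left(w,M \right)} = 15 + 9 w + M w$ ($R{\left(w,M \right)} = \left(9 w + w M\right) + 15 = \left(9 w + M w\right) + 15 = 15 + 9 w + M w$)
$j = -305739$ ($j = \left(-1721 + 2204\right) \left(\left(15 + 9 \cdot 29 + 51 \cdot 29\right) - 2388\right) = 483 \left(\left(15 + 261 + 1479\right) - 2388\right) = 483 \left(1755 - 2388\right) = 483 \left(-633\right) = -305739$)
$2143 - j = 2143 - -305739 = 2143 + 305739 = 307882$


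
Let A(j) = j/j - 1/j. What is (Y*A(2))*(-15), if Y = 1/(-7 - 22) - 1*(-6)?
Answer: -2595/58 ≈ -44.741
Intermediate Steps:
A(j) = 1 - 1/j
Y = 173/29 (Y = 1/(-29) + 6 = -1/29 + 6 = 173/29 ≈ 5.9655)
(Y*A(2))*(-15) = (173*((-1 + 2)/2)/29)*(-15) = (173*((1/2)*1)/29)*(-15) = ((173/29)*(1/2))*(-15) = (173/58)*(-15) = -2595/58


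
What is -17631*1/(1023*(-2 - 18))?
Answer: 5877/6820 ≈ 0.86173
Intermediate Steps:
-17631*1/(1023*(-2 - 18)) = -17631/(1023*(-20)) = -17631/(-20460) = -17631*(-1/20460) = 5877/6820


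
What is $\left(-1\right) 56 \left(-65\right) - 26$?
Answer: $3614$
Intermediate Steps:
$\left(-1\right) 56 \left(-65\right) - 26 = \left(-56\right) \left(-65\right) - 26 = 3640 - 26 = 3614$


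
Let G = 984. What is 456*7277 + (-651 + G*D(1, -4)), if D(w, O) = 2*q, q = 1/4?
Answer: 3318153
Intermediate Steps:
q = ¼ ≈ 0.25000
D(w, O) = ½ (D(w, O) = 2*(¼) = ½)
456*7277 + (-651 + G*D(1, -4)) = 456*7277 + (-651 + 984*(½)) = 3318312 + (-651 + 492) = 3318312 - 159 = 3318153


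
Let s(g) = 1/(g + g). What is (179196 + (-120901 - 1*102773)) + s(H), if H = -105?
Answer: -9340381/210 ≈ -44478.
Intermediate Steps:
s(g) = 1/(2*g)
(179196 + (-120901 - 1*102773)) + s(H) = (179196 + (-120901 - 1*102773)) + (½)/(-105) = (179196 + (-120901 - 102773)) + (½)*(-1/105) = (179196 - 223674) - 1/210 = -44478 - 1/210 = -9340381/210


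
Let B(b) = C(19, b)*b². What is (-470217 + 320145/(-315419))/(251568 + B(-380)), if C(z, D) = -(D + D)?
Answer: -37078924017/8673673015748 ≈ -0.0042749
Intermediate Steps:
C(z, D) = -2*D
B(b) = -2*b³ (B(b) = (-2*b)*b² = -2*b³)
(-470217 + 320145/(-315419))/(251568 + B(-380)) = (-470217 + 320145/(-315419))/(251568 - 2*(-380)³) = (-470217 + 320145*(-1/315419))/(251568 - 2*(-54872000)) = (-470217 - 320145/315419)/(251568 + 109744000) = -148315696068/315419/109995568 = -148315696068/315419*1/109995568 = -37078924017/8673673015748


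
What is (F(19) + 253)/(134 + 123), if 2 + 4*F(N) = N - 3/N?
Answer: 4887/4883 ≈ 1.0008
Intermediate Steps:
F(N) = -½ - 3/(4*N) + N/4 (F(N) = -½ + (N - 3/N)/4 = -½ + (-3/(4*N) + N/4) = -½ - 3/(4*N) + N/4)
(F(19) + 253)/(134 + 123) = ((¼)*(-3 + 19*(-2 + 19))/19 + 253)/(134 + 123) = ((¼)*(1/19)*(-3 + 19*17) + 253)/257 = ((¼)*(1/19)*(-3 + 323) + 253)*(1/257) = ((¼)*(1/19)*320 + 253)*(1/257) = (80/19 + 253)*(1/257) = (4887/19)*(1/257) = 4887/4883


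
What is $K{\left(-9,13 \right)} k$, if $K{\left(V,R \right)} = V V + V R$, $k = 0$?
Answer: $0$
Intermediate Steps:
$K{\left(V,R \right)} = V^{2} + R V$
$K{\left(-9,13 \right)} k = - 9 \left(13 - 9\right) 0 = \left(-9\right) 4 \cdot 0 = \left(-36\right) 0 = 0$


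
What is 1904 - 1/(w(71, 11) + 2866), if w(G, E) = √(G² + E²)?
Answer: 7814770455/4104397 + √5162/8208794 ≈ 1904.0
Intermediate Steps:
w(G, E) = √(E² + G²)
1904 - 1/(w(71, 11) + 2866) = 1904 - 1/(√(11² + 71²) + 2866) = 1904 - 1/(√(121 + 5041) + 2866) = 1904 - 1/(√5162 + 2866) = 1904 - 1/(2866 + √5162)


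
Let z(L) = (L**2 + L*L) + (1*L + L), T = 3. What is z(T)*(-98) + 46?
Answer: -2306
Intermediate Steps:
z(L) = 2*L + 2*L**2 (z(L) = (L**2 + L**2) + (L + L) = 2*L**2 + 2*L = 2*L + 2*L**2)
z(T)*(-98) + 46 = (2*3*(1 + 3))*(-98) + 46 = (2*3*4)*(-98) + 46 = 24*(-98) + 46 = -2352 + 46 = -2306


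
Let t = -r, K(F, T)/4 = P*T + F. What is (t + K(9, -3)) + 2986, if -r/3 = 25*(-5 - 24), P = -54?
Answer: 1495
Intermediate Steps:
K(F, T) = -216*T + 4*F (K(F, T) = 4*(-54*T + F) = 4*(F - 54*T) = -216*T + 4*F)
r = 2175 (r = -75*(-5 - 24) = -75*(-29) = -3*(-725) = 2175)
t = -2175 (t = -1*2175 = -2175)
(t + K(9, -3)) + 2986 = (-2175 + (-216*(-3) + 4*9)) + 2986 = (-2175 + (648 + 36)) + 2986 = (-2175 + 684) + 2986 = -1491 + 2986 = 1495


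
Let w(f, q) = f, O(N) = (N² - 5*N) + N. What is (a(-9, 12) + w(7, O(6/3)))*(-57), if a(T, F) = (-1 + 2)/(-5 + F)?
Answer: -2850/7 ≈ -407.14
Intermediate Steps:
O(N) = N² - 4*N
a(T, F) = 1/(-5 + F)
(a(-9, 12) + w(7, O(6/3)))*(-57) = (1/(-5 + 12) + 7)*(-57) = (1/7 + 7)*(-57) = (⅐ + 7)*(-57) = (50/7)*(-57) = -2850/7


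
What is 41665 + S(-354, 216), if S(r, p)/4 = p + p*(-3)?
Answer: 39937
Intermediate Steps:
S(r, p) = -8*p (S(r, p) = 4*(p + p*(-3)) = 4*(p - 3*p) = 4*(-2*p) = -8*p)
41665 + S(-354, 216) = 41665 - 8*216 = 41665 - 1728 = 39937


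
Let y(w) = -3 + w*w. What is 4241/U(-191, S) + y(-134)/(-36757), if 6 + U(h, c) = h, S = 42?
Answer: -159423178/7241129 ≈ -22.016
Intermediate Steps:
U(h, c) = -6 + h
y(w) = -3 + w**2
4241/U(-191, S) + y(-134)/(-36757) = 4241/(-6 - 191) + (-3 + (-134)**2)/(-36757) = 4241/(-197) + (-3 + 17956)*(-1/36757) = 4241*(-1/197) + 17953*(-1/36757) = -4241/197 - 17953/36757 = -159423178/7241129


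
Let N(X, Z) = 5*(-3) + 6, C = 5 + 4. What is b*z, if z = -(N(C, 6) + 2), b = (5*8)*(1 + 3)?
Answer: 1120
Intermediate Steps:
b = 160 (b = 40*4 = 160)
C = 9
N(X, Z) = -9 (N(X, Z) = -15 + 6 = -9)
z = 7 (z = -(-9 + 2) = -1*(-7) = 7)
b*z = 160*7 = 1120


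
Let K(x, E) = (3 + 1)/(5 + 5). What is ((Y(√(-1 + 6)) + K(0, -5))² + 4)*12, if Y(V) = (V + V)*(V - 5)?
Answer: 183648/25 - 2496*√5 ≈ 1764.7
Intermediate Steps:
Y(V) = 2*V*(-5 + V) (Y(V) = (2*V)*(-5 + V) = 2*V*(-5 + V))
K(x, E) = ⅖ (K(x, E) = 4/10 = 4*(⅒) = ⅖)
((Y(√(-1 + 6)) + K(0, -5))² + 4)*12 = ((2*√(-1 + 6)*(-5 + √(-1 + 6)) + ⅖)² + 4)*12 = ((2*√5*(-5 + √5) + ⅖)² + 4)*12 = ((⅖ + 2*√5*(-5 + √5))² + 4)*12 = (4 + (⅖ + 2*√5*(-5 + √5))²)*12 = 48 + 12*(⅖ + 2*√5*(-5 + √5))²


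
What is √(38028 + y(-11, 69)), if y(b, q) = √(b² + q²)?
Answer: √(38028 + √4882) ≈ 195.19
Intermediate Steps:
√(38028 + y(-11, 69)) = √(38028 + √((-11)² + 69²)) = √(38028 + √(121 + 4761)) = √(38028 + √4882)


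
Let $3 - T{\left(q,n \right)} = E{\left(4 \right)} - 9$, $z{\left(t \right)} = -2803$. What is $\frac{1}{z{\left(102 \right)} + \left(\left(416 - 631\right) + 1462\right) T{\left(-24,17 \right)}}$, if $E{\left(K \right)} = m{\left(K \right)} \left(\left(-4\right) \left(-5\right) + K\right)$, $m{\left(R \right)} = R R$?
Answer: $- \frac{1}{466687} \approx -2.1428 \cdot 10^{-6}$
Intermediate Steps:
$m{\left(R \right)} = R^{2}$
$E{\left(K \right)} = K^{2} \left(20 + K\right)$ ($E{\left(K \right)} = K^{2} \left(\left(-4\right) \left(-5\right) + K\right) = K^{2} \left(20 + K\right)$)
$T{\left(q,n \right)} = -372$ ($T{\left(q,n \right)} = 3 - \left(4^{2} \left(20 + 4\right) - 9\right) = 3 - \left(16 \cdot 24 - 9\right) = 3 - \left(384 - 9\right) = 3 - 375 = -372$)
$\frac{1}{z{\left(102 \right)} + \left(\left(416 - 631\right) + 1462\right) T{\left(-24,17 \right)}} = \frac{1}{-2803 + \left(\left(416 - 631\right) + 1462\right) \left(-372\right)} = \frac{1}{-2803 + \left(-215 + 1462\right) \left(-372\right)} = \frac{1}{-2803 + 1247 \left(-372\right)} = \frac{1}{-2803 - 463884} = \frac{1}{-466687} = - \frac{1}{466687}$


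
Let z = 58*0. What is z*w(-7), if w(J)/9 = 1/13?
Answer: 0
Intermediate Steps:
w(J) = 9/13
z = 0
z*w(-7) = 0*(9/13) = 0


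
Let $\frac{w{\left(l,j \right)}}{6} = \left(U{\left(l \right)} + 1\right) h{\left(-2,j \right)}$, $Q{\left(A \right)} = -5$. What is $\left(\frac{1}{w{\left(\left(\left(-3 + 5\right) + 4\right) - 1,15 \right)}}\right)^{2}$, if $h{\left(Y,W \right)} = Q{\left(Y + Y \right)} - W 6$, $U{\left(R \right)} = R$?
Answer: $\frac{1}{11696400} \approx 8.5496 \cdot 10^{-8}$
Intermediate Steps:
$h{\left(Y,W \right)} = -5 - 6 W$ ($h{\left(Y,W \right)} = -5 - W 6 = -5 - 6 W$)
$w{\left(l,j \right)} = 6 \left(1 + l\right) \left(-5 - 6 j\right)$ ($w{\left(l,j \right)} = 6 \left(l + 1\right) \left(-5 - 6 j\right) = 6 \left(1 + l\right) \left(-5 - 6 j\right)$)
$\left(\frac{1}{w{\left(\left(\left(-3 + 5\right) + 4\right) - 1,15 \right)}}\right)^{2} = \left(\frac{1}{\left(-6\right) \left(1 + \left(\left(\left(-3 + 5\right) + 4\right) - 1\right)\right) \left(5 + 6 \cdot 15\right)}\right)^{2} = \left(\frac{1}{\left(-6\right) \left(1 + \left(\left(2 + 4\right) - 1\right)\right) \left(5 + 90\right)}\right)^{2} = \left(\frac{1}{\left(-6\right) \left(1 + \left(6 - 1\right)\right) 95}\right)^{2} = \left(\frac{1}{\left(-6\right) \left(1 + 5\right) 95}\right)^{2} = \left(\frac{1}{\left(-6\right) 6 \cdot 95}\right)^{2} = \left(\frac{1}{-3420}\right)^{2} = \left(- \frac{1}{3420}\right)^{2} = \frac{1}{11696400}$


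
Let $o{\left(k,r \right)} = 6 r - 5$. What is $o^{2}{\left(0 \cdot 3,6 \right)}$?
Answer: $961$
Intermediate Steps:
$o{\left(k,r \right)} = -5 + 6 r$
$o^{2}{\left(0 \cdot 3,6 \right)} = \left(-5 + 6 \cdot 6\right)^{2} = \left(-5 + 36\right)^{2} = 31^{2} = 961$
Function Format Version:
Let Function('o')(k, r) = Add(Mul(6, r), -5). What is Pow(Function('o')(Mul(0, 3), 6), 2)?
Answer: 961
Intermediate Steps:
Function('o')(k, r) = Add(-5, Mul(6, r))
Pow(Function('o')(Mul(0, 3), 6), 2) = Pow(Add(-5, Mul(6, 6)), 2) = Pow(Add(-5, 36), 2) = Pow(31, 2) = 961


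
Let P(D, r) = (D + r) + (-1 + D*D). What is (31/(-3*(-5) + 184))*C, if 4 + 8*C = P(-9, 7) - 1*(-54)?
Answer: 496/199 ≈ 2.4925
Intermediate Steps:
P(D, r) = -1 + D + r + D**2 (P(D, r) = (D + r) + (-1 + D**2) = -1 + D + r + D**2)
C = 16 (C = -1/2 + ((-1 - 9 + 7 + (-9)**2) - 1*(-54))/8 = -1/2 + ((-1 - 9 + 7 + 81) + 54)/8 = -1/2 + (78 + 54)/8 = -1/2 + (1/8)*132 = -1/2 + 33/2 = 16)
(31/(-3*(-5) + 184))*C = (31/(-3*(-5) + 184))*16 = (31/(15 + 184))*16 = (31/199)*16 = 496/199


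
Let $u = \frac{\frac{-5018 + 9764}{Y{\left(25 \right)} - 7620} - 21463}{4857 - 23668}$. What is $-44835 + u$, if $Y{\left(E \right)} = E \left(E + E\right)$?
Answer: $- \frac{383733223171}{8559005} \approx -44834.0$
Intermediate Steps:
$Y{\left(E \right)} = 2 E^{2}$ ($Y{\left(E \right)} = E 2 E = 2 E^{2}$)
$u = \frac{9766004}{8559005}$ ($u = \frac{\frac{-5018 + 9764}{2 \cdot 25^{2} - 7620} - 21463}{4857 - 23668} = \frac{\frac{4746}{2 \cdot 625 - 7620} - 21463}{-18811} = \left(\frac{4746}{1250 - 7620} - 21463\right) \left(- \frac{1}{18811}\right) = \left(\frac{4746}{-6370} - 21463\right) \left(- \frac{1}{18811}\right) = \left(4746 \left(- \frac{1}{6370}\right) - 21463\right) \left(- \frac{1}{18811}\right) = \left(- \frac{339}{455} - 21463\right) \left(- \frac{1}{18811}\right) = \left(- \frac{9766004}{455}\right) \left(- \frac{1}{18811}\right) = \frac{9766004}{8559005} \approx 1.141$)
$-44835 + u = -44835 + \frac{9766004}{8559005} = - \frac{383733223171}{8559005}$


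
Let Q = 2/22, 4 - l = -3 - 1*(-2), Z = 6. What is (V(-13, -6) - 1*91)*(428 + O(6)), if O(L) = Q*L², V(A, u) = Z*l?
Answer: -289384/11 ≈ -26308.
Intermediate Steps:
l = 5 (l = 4 - (-3 - 1*(-2)) = 4 - (-3 + 2) = 4 - 1*(-1) = 4 + 1 = 5)
Q = 1/11 (Q = 2*(1/22) = 1/11 ≈ 0.090909)
V(A, u) = 30 (V(A, u) = 6*5 = 30)
O(L) = L²/11
(V(-13, -6) - 1*91)*(428 + O(6)) = (30 - 1*91)*(428 + (1/11)*6²) = (30 - 91)*(428 + (1/11)*36) = -61*(428 + 36/11) = -61*4744/11 = -289384/11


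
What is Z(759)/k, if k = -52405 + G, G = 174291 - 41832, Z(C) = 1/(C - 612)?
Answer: 1/11767938 ≈ 8.4977e-8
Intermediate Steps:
Z(C) = 1/(-612 + C)
G = 132459
k = 80054 (k = -52405 + 132459 = 80054)
Z(759)/k = 1/((-612 + 759)*80054) = (1/80054)/147 = (1/147)*(1/80054) = 1/11767938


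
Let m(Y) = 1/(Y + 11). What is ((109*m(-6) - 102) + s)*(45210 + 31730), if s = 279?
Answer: 15295672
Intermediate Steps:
m(Y) = 1/(11 + Y)
((109*m(-6) - 102) + s)*(45210 + 31730) = ((109/(11 - 6) - 102) + 279)*(45210 + 31730) = ((109/5 - 102) + 279)*76940 = (-401/5 + 279)*76940 = (994/5)*76940 = 15295672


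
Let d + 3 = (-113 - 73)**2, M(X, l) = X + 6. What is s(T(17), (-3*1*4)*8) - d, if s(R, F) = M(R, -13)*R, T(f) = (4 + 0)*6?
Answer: -33873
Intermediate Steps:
M(X, l) = 6 + X
T(f) = 24 (T(f) = 4*6 = 24)
s(R, F) = R*(6 + R) (s(R, F) = (6 + R)*R = R*(6 + R))
d = 34593 (d = -3 + (-113 - 73)**2 = -3 + (-186)**2 = -3 + 34596 = 34593)
s(T(17), (-3*1*4)*8) - d = 24*(6 + 24) - 1*34593 = 24*30 - 34593 = 720 - 34593 = -33873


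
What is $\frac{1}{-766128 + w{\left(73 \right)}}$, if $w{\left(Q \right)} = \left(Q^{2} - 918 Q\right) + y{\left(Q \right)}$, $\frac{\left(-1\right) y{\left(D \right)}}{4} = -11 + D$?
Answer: $- \frac{1}{828061} \approx -1.2076 \cdot 10^{-6}$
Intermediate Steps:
$y{\left(D \right)} = 44 - 4 D$ ($y{\left(D \right)} = - 4 \left(-11 + D\right) = 44 - 4 D$)
$w{\left(Q \right)} = 44 + Q^{2} - 922 Q$ ($w{\left(Q \right)} = \left(Q^{2} - 918 Q\right) - \left(-44 + 4 Q\right) = 44 + Q^{2} - 922 Q$)
$\frac{1}{-766128 + w{\left(73 \right)}} = \frac{1}{-766128 + \left(44 + 73^{2} - 67306\right)} = \frac{1}{-766128 + \left(44 + 5329 - 67306\right)} = \frac{1}{-766128 - 61933} = \frac{1}{-828061} = - \frac{1}{828061}$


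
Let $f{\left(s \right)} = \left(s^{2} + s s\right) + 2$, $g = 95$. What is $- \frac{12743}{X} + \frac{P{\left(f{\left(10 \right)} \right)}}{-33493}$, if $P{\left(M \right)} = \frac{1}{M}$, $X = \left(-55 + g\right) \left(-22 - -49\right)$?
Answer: $- \frac{43106931739}{3653416440} \approx -11.799$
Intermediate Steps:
$f{\left(s \right)} = 2 + 2 s^{2}$ ($f{\left(s \right)} = \left(s^{2} + s^{2}\right) + 2 = 2 s^{2} + 2 = 2 + 2 s^{2}$)
$X = 1080$ ($X = \left(-55 + 95\right) \left(-22 - -49\right) = 40 \left(-22 + 49\right) = 40 \cdot 27 = 1080$)
$- \frac{12743}{X} + \frac{P{\left(f{\left(10 \right)} \right)}}{-33493} = - \frac{12743}{1080} + \frac{1}{\left(2 + 2 \cdot 10^{2}\right) \left(-33493\right)} = \left(-12743\right) \frac{1}{1080} + \frac{1}{2 + 2 \cdot 100} \left(- \frac{1}{33493}\right) = - \frac{12743}{1080} + \frac{1}{2 + 200} \left(- \frac{1}{33493}\right) = - \frac{12743}{1080} + \frac{1}{202} \left(- \frac{1}{33493}\right) = - \frac{12743}{1080} - \frac{1}{6765586} = - \frac{43106931739}{3653416440}$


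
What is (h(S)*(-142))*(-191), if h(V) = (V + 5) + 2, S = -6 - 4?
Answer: -81366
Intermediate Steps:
S = -10
h(V) = 7 + V (h(V) = (5 + V) + 2 = 7 + V)
(h(S)*(-142))*(-191) = ((7 - 10)*(-142))*(-191) = -3*(-142)*(-191) = 426*(-191) = -81366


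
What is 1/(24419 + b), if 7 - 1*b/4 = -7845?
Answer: 1/55827 ≈ 1.7912e-5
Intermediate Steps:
b = 31408 (b = 28 - 4*(-7845) = 28 + 31380 = 31408)
1/(24419 + b) = 1/(24419 + 31408) = 1/55827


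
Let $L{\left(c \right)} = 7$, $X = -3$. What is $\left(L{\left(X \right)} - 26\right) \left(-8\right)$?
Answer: $152$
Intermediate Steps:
$\left(L{\left(X \right)} - 26\right) \left(-8\right) = \left(7 - 26\right) \left(-8\right) = \left(-19\right) \left(-8\right) = 152$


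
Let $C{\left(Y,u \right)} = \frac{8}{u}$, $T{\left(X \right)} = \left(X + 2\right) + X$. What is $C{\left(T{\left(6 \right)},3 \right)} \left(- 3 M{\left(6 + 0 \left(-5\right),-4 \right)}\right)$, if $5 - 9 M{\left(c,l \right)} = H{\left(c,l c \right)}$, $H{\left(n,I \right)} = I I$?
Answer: $\frac{4568}{9} \approx 507.56$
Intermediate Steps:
$T{\left(X \right)} = 2 + 2 X$ ($T{\left(X \right)} = \left(2 + X\right) + X = 2 + 2 X$)
$H{\left(n,I \right)} = I^{2}$
$M{\left(c,l \right)} = \frac{5}{9} - \frac{c^{2} l^{2}}{9}$ ($M{\left(c,l \right)} = \frac{5}{9} - \frac{\left(l c\right)^{2}}{9} = \frac{5}{9} - \frac{\left(c l\right)^{2}}{9} = \frac{5}{9} - \frac{c^{2} l^{2}}{9}$)
$C{\left(T{\left(6 \right)},3 \right)} \left(- 3 M{\left(6 + 0 \left(-5\right),-4 \right)}\right) = \frac{8}{3} \left(- 3 \left(\frac{5}{9} - \frac{\left(6 + 0 \left(-5\right)\right)^{2} \left(-4\right)^{2}}{9}\right)\right) = 8 \cdot \frac{1}{3} \left(- 3 \left(\frac{5}{9} - \frac{1}{9} \left(6 + 0\right)^{2} \cdot 16\right)\right) = \frac{8 \left(- 3 \left(\frac{5}{9} - \frac{1}{9} \cdot 6^{2} \cdot 16\right)\right)}{3} = \frac{8 \left(- 3 \left(\frac{5}{9} - 4 \cdot 16\right)\right)}{3} = \frac{8 \left(- 3 \left(\frac{5}{9} - 64\right)\right)}{3} = \frac{8 \left(\left(-3\right) \left(- \frac{571}{9}\right)\right)}{3} = \frac{8}{3} \cdot \frac{571}{3} = \frac{4568}{9}$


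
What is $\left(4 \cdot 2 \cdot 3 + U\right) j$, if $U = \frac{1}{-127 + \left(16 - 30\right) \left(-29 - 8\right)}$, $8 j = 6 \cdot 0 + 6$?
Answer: $\frac{28155}{1564} \approx 18.002$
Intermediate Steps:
$j = \frac{3}{4}$ ($j = \frac{6 \cdot 0 + 6}{8} = \frac{0 + 6}{8} = \frac{1}{8} \cdot 6 = \frac{3}{4} \approx 0.75$)
$U = \frac{1}{391}$ ($U = \frac{1}{-127 - -518} = \frac{1}{-127 + 518} = \frac{1}{391} \approx 0.0025575$)
$\left(4 \cdot 2 \cdot 3 + U\right) j = \left(4 \cdot 2 \cdot 3 + \frac{1}{391}\right) \frac{3}{4} = \left(8 \cdot 3 + \frac{1}{391}\right) \frac{3}{4} = \left(24 + \frac{1}{391}\right) \frac{3}{4} = \frac{9385}{391} \cdot \frac{3}{4} = \frac{28155}{1564}$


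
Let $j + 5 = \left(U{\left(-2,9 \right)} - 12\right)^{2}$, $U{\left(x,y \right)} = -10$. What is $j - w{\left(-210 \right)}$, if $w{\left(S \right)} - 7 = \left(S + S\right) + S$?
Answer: $1102$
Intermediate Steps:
$w{\left(S \right)} = 7 + 3 S$ ($w{\left(S \right)} = 7 + \left(\left(S + S\right) + S\right) = 7 + \left(2 S + S\right) = 7 + 3 S$)
$j = 479$ ($j = -5 + \left(-10 - 12\right)^{2} = -5 + \left(-22\right)^{2} = -5 + 484 = 479$)
$j - w{\left(-210 \right)} = 479 - \left(7 + 3 \left(-210\right)\right) = 479 - \left(7 - 630\right) = 479 - -623 = 479 + 623 = 1102$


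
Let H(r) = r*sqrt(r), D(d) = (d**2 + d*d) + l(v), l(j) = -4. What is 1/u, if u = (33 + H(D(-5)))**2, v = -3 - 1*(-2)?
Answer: 98425/9263485009 - 3036*sqrt(46)/9263485009 ≈ 8.4022e-6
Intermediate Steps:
v = -1 (v = -3 + 2 = -1)
D(d) = -4 + 2*d**2 (D(d) = (d**2 + d*d) - 4 = (d**2 + d**2) - 4 = 2*d**2 - 4 = -4 + 2*d**2)
H(r) = r**(3/2)
u = (33 + 46*sqrt(46))**2 (u = (33 + (-4 + 2*(-5)**2)**(3/2))**2 = (33 + (-4 + 2*25)**(3/2))**2 = (33 + (-4 + 50)**(3/2))**2 = (33 + 46**(3/2))**2 = (33 + 46*sqrt(46))**2 ≈ 1.1902e+5)
1/u = 1/(98425 + 3036*sqrt(46))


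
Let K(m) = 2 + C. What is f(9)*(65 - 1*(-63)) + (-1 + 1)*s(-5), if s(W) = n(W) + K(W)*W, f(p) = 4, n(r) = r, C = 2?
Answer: 512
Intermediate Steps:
K(m) = 4 (K(m) = 2 + 2 = 4)
s(W) = 5*W (s(W) = W + 4*W = 5*W)
f(9)*(65 - 1*(-63)) + (-1 + 1)*s(-5) = 4*(65 - 1*(-63)) + (-1 + 1)*(5*(-5)) = 4*(65 + 63) + 0*(-25) = 4*128 + 0 = 512 + 0 = 512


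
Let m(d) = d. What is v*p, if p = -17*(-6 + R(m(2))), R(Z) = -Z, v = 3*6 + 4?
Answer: 2992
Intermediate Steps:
v = 22 (v = 18 + 4 = 22)
p = 136 (p = -17*(-6 - 1*2) = -17*(-6 - 2) = -17*(-8) = 136)
v*p = 22*136 = 2992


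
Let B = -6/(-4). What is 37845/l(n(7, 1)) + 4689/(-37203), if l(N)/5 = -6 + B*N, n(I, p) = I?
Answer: 20856919/12401 ≈ 1681.9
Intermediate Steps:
B = 3/2 (B = -6*(-1/4) = 3/2 ≈ 1.5000)
l(N) = -30 + 15*N/2 (l(N) = 5*(-6 + 3*N/2) = -30 + 15*N/2)
37845/l(n(7, 1)) + 4689/(-37203) = 37845/(-30 + (15/2)*7) + 4689/(-37203) = 37845/(-30 + 105/2) + 4689*(-1/37203) = 37845/(45/2) - 1563/12401 = 37845*(2/45) - 1563/12401 = 1682 - 1563/12401 = 20856919/12401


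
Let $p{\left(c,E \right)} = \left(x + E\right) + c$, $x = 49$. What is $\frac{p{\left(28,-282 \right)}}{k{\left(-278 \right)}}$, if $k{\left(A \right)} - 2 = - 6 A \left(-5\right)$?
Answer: $\frac{205}{8338} \approx 0.024586$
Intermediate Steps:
$p{\left(c,E \right)} = 49 + E + c$ ($p{\left(c,E \right)} = \left(49 + E\right) + c = 49 + E + c$)
$k{\left(A \right)} = 2 + 30 A$ ($k{\left(A \right)} = 2 + - 6 A \left(-5\right) = 2 + 30 A$)
$\frac{p{\left(28,-282 \right)}}{k{\left(-278 \right)}} = \frac{49 - 282 + 28}{2 + 30 \left(-278\right)} = - \frac{205}{2 - 8340} = - \frac{205}{-8338} = \left(-205\right) \left(- \frac{1}{8338}\right) = \frac{205}{8338}$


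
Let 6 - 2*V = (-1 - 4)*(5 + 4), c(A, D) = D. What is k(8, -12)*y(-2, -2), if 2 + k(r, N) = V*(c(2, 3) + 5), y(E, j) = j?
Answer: -404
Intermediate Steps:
V = 51/2 (V = 3 - (-1 - 4)*(5 + 4)/2 = 3 - (-5)*9/2 = 3 - ½*(-45) = 3 + 45/2 = 51/2 ≈ 25.500)
k(r, N) = 202 (k(r, N) = -2 + 51*(3 + 5)/2 = -2 + (51/2)*8 = -2 + 204 = 202)
k(8, -12)*y(-2, -2) = 202*(-2) = -404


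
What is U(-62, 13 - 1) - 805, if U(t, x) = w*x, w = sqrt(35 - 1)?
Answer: -805 + 12*sqrt(34) ≈ -735.03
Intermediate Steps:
w = sqrt(34) ≈ 5.8309
U(t, x) = x*sqrt(34) (U(t, x) = sqrt(34)*x = x*sqrt(34))
U(-62, 13 - 1) - 805 = (13 - 1)*sqrt(34) - 805 = 12*sqrt(34) - 805 = -805 + 12*sqrt(34)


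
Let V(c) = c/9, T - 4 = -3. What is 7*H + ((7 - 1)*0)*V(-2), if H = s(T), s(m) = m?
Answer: 7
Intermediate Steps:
T = 1 (T = 4 - 3 = 1)
H = 1
V(c) = c/9 (V(c) = c*(1/9) = c/9)
7*H + ((7 - 1)*0)*V(-2) = 7*1 + ((7 - 1)*0)*((1/9)*(-2)) = 7 + (6*0)*(-2/9) = 7 + 0*(-2/9) = 7 + 0 = 7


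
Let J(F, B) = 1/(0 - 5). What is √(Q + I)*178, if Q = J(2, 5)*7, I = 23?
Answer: 1068*√15/5 ≈ 827.27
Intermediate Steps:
J(F, B) = -⅕ (J(F, B) = 1/(-5) = -⅕)
Q = -7/5 (Q = -⅕*7 = -7/5 ≈ -1.4000)
√(Q + I)*178 = √(-7/5 + 23)*178 = √(108/5)*178 = (6*√15/5)*178 = 1068*√15/5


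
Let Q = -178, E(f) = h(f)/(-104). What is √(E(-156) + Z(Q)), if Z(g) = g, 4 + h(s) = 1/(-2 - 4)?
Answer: I*√4330833/156 ≈ 13.34*I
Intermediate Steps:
h(s) = -25/6 (h(s) = -4 + 1/(-2 - 4) = -4 + 1/(-6) = -4 - ⅙ = -25/6)
E(f) = 25/624 (E(f) = -25/6/(-104) = -25/6*(-1/104) = 25/624)
√(E(-156) + Z(Q)) = √(25/624 - 178) = √(-111047/624) = I*√4330833/156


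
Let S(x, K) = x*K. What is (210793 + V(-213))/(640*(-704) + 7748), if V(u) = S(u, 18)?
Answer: -206959/442812 ≈ -0.46737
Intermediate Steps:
S(x, K) = K*x
V(u) = 18*u
(210793 + V(-213))/(640*(-704) + 7748) = (210793 + 18*(-213))/(640*(-704) + 7748) = (210793 - 3834)/(-450560 + 7748) = 206959/(-442812) = 206959*(-1/442812) = -206959/442812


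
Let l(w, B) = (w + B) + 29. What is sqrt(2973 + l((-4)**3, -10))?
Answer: 4*sqrt(183) ≈ 54.111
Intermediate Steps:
l(w, B) = 29 + B + w (l(w, B) = (B + w) + 29 = 29 + B + w)
sqrt(2973 + l((-4)**3, -10)) = sqrt(2973 + (29 - 10 + (-4)**3)) = sqrt(2973 + (29 - 10 - 64)) = sqrt(2973 - 45) = sqrt(2928) = 4*sqrt(183)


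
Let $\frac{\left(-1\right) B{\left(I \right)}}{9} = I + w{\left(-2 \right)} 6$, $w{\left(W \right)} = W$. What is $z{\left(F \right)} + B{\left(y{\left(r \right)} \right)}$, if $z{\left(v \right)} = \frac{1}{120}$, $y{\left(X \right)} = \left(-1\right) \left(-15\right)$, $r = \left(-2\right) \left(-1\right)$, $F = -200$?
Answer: $- \frac{3239}{120} \approx -26.992$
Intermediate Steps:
$r = 2$
$y{\left(X \right)} = 15$
$z{\left(v \right)} = \frac{1}{120}$
$B{\left(I \right)} = 108 - 9 I$ ($B{\left(I \right)} = - 9 \left(I - 12\right) = - 9 \left(-12 + I\right) = 108 - 9 I$)
$z{\left(F \right)} + B{\left(y{\left(r \right)} \right)} = \frac{1}{120} + \left(108 - 135\right) = \frac{1}{120} - 27 = - \frac{3239}{120}$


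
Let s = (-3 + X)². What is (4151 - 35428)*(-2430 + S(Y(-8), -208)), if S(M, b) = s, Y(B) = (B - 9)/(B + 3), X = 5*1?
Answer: 75878002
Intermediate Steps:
X = 5
Y(B) = (-9 + B)/(3 + B)
s = 4 (s = (-3 + 5)² = 2² = 4)
S(M, b) = 4
(4151 - 35428)*(-2430 + S(Y(-8), -208)) = (4151 - 35428)*(-2430 + 4) = -31277*(-2426) = 75878002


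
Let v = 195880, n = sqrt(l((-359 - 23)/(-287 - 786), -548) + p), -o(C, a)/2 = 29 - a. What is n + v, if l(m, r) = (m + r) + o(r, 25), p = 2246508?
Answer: 195880 + sqrt(2585830080094)/1073 ≈ 1.9738e+5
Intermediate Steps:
o(C, a) = -58 + 2*a (o(C, a) = -2*(29 - a) = -58 + 2*a)
l(m, r) = -8 + m + r (l(m, r) = (m + r) + (-58 + 2*25) = (m + r) + (-58 + 50) = (m + r) - 8 = -8 + m + r)
n = sqrt(2585830080094)/1073 (n = sqrt((-8 + (-359 - 23)/(-287 - 786) - 548) + 2246508) = sqrt((-8 - 382/(-1073) - 548) + 2246508) = sqrt((-8 - 382*(-1/1073) - 548) + 2246508) = sqrt((-8 + 382/1073 - 548) + 2246508) = sqrt(-596206/1073 + 2246508) = sqrt(2409906878/1073) = sqrt(2585830080094)/1073 ≈ 1498.7)
n + v = sqrt(2585830080094)/1073 + 195880 = 195880 + sqrt(2585830080094)/1073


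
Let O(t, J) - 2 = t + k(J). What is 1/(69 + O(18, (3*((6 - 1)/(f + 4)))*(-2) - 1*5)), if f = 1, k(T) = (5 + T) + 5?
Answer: 1/88 ≈ 0.011364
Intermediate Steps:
k(T) = 10 + T
O(t, J) = 12 + J + t (O(t, J) = 2 + (t + (10 + J)) = 2 + (10 + J + t) = 12 + J + t)
1/(69 + O(18, (3*((6 - 1)/(f + 4)))*(-2) - 1*5)) = 1/(69 + (12 + ((3*((6 - 1)/(1 + 4)))*(-2) - 1*5) + 18)) = 1/(69 + (12 + ((3*(5/5))*(-2) - 5) + 18)) = 1/(69 + (12 + ((3*(5*(1/5)))*(-2) - 5) + 18)) = 1/(69 + (12 + ((3*1)*(-2) - 5) + 18)) = 1/(69 + (12 + (3*(-2) - 5) + 18)) = 1/(69 + (12 + (-6 - 5) + 18)) = 1/(69 + (12 - 11 + 18)) = 1/(69 + 19) = 1/88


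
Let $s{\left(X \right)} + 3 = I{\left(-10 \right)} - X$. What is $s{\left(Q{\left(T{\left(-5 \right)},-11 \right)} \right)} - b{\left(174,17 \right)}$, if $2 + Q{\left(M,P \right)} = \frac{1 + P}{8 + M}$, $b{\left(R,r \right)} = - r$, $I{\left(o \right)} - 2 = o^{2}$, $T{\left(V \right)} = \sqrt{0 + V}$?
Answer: $\frac{8222}{69} - \frac{10 i \sqrt{5}}{69} \approx 119.16 - 0.32407 i$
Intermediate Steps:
$T{\left(V \right)} = \sqrt{V}$
$I{\left(o \right)} = 2 + o^{2}$
$Q{\left(M,P \right)} = -2 + \frac{1 + P}{8 + M}$
$s{\left(X \right)} = 99 - X$ ($s{\left(X \right)} = -3 - \left(-2 - 100 + X\right) = -3 - \left(-102 + X\right) = 99 - X$)
$s{\left(Q{\left(T{\left(-5 \right)},-11 \right)} \right)} - b{\left(174,17 \right)} = \left(99 - \frac{-15 - 11 - 2 \sqrt{-5}}{8 + \sqrt{-5}}\right) - \left(-1\right) 17 = \left(99 - \frac{-15 - 11 - 2 i \sqrt{5}}{8 + i \sqrt{5}}\right) - -17 = \left(99 - \frac{-15 - 11 - 2 i \sqrt{5}}{8 + i \sqrt{5}}\right) + 17 = \left(99 - \frac{-26 - 2 i \sqrt{5}}{8 + i \sqrt{5}}\right) + 17 = 116 - \frac{-26 - 2 i \sqrt{5}}{8 + i \sqrt{5}}$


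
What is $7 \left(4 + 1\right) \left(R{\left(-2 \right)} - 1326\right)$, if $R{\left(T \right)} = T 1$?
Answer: $-46480$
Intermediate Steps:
$R{\left(T \right)} = T$
$7 \left(4 + 1\right) \left(R{\left(-2 \right)} - 1326\right) = 7 \left(4 + 1\right) \left(-2 - 1326\right) = 7 \cdot 5 \left(-1328\right) = 35 \left(-1328\right) = -46480$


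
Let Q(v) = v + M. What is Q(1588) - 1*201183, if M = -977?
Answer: -200572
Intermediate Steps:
Q(v) = -977 + v (Q(v) = v - 977 = -977 + v)
Q(1588) - 1*201183 = (-977 + 1588) - 1*201183 = 611 - 201183 = -200572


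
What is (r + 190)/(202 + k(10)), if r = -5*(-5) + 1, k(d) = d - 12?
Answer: 27/25 ≈ 1.0800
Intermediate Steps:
k(d) = -12 + d
r = 26 (r = 25 + 1 = 26)
(r + 190)/(202 + k(10)) = (26 + 190)/(202 + (-12 + 10)) = 216/(202 - 2) = 216/200 = 216*(1/200) = 27/25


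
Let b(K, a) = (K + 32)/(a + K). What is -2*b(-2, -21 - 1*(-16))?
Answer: 60/7 ≈ 8.5714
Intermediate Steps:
b(K, a) = (32 + K)/(K + a)
-2*b(-2, -21 - 1*(-16)) = -2*(32 - 2)/(-2 + (-21 - 1*(-16))) = -2*30/(-2 + (-21 + 16)) = -2*30/(-2 - 5) = -2*30/(-7) = -(-2)*30/7 = -2*(-30/7) = 60/7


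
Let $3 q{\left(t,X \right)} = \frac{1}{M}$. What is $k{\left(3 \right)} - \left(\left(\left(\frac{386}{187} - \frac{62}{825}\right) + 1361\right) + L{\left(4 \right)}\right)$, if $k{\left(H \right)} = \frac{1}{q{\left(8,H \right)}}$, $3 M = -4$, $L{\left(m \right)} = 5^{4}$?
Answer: $- \frac{2539786}{1275} \approx -1992.0$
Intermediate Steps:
$L{\left(m \right)} = 625$
$M = - \frac{4}{3}$ ($M = \frac{1}{3} \left(-4\right) = - \frac{4}{3} \approx -1.3333$)
$q{\left(t,X \right)} = - \frac{1}{4}$ ($q{\left(t,X \right)} = \frac{1}{3 \left(- \frac{4}{3}\right)} = \frac{1}{3} \left(- \frac{3}{4}\right) = - \frac{1}{4}$)
$k{\left(H \right)} = -4$ ($k{\left(H \right)} = \frac{1}{- \frac{1}{4}} = -4$)
$k{\left(3 \right)} - \left(\left(\left(\frac{386}{187} - \frac{62}{825}\right) + 1361\right) + L{\left(4 \right)}\right) = -4 - \left(\left(\left(\frac{386}{187} - \frac{62}{825}\right) + 1361\right) + 625\right) = -4 - \left(\left(\frac{2536}{1275} + 1361\right) + 625\right) = -4 - \left(\frac{1737811}{1275} + 625\right) = -4 - \frac{2534686}{1275} = - \frac{2539786}{1275}$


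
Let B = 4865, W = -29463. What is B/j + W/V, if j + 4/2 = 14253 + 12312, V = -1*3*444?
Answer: 263035283/11793972 ≈ 22.303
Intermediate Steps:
V = -1332 (V = -3*444 = -1332)
j = 26563 (j = -2 + (14253 + 12312) = -2 + 26565 = 26563)
B/j + W/V = 4865/26563 - 29463/(-1332) = 4865*(1/26563) - 29463*(-1/1332) = 4865/26563 + 9821/444 = 263035283/11793972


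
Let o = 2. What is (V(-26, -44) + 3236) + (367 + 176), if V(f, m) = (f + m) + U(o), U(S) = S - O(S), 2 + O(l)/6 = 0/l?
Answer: 3723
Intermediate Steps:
O(l) = -12 (O(l) = -12 + 6*(0/l) = -12 + 6*0 = -12 + 0 = -12)
U(S) = 12 + S (U(S) = S - 1*(-12) = S + 12 = 12 + S)
V(f, m) = 14 + f + m (V(f, m) = (f + m) + (12 + 2) = (f + m) + 14 = 14 + f + m)
(V(-26, -44) + 3236) + (367 + 176) = ((14 - 26 - 44) + 3236) + (367 + 176) = (-56 + 3236) + 543 = 3180 + 543 = 3723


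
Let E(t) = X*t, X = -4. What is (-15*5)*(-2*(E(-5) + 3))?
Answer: 3450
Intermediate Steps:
E(t) = -4*t
(-15*5)*(-2*(E(-5) + 3)) = (-15*5)*(-2*(-4*(-5) + 3)) = -(-150)*(20 + 3) = -(-150)*23 = -75*(-46) = 3450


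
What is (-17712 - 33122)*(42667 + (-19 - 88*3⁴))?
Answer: -1805623680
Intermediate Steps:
(-17712 - 33122)*(42667 + (-19 - 88*3⁴)) = -50834*(42667 + (-19 - 88*81)) = -50834*(42667 + (-19 - 7128)) = -50834*(42667 - 7147) = -50834*35520 = -1805623680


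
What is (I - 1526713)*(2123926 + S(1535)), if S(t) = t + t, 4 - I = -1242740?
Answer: -604000927124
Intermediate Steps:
I = 1242744 (I = 4 - 1*(-1242740) = 4 + 1242740 = 1242744)
S(t) = 2*t
(I - 1526713)*(2123926 + S(1535)) = (1242744 - 1526713)*(2123926 + 2*1535) = -283969*(2123926 + 3070) = -283969*2126996 = -604000927124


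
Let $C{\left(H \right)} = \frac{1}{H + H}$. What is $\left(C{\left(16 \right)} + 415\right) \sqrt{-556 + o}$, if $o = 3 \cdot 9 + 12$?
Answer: $\frac{13281 i \sqrt{517}}{32} \approx 9436.8 i$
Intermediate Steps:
$o = 39$ ($o = 27 + 12 = 39$)
$C{\left(H \right)} = \frac{1}{2 H}$
$\left(C{\left(16 \right)} + 415\right) \sqrt{-556 + o} = \left(\frac{1}{2 \cdot 16} + 415\right) \sqrt{-556 + 39} = \left(\frac{1}{2} \cdot \frac{1}{16} + 415\right) \sqrt{-517} = \left(\frac{1}{32} + 415\right) i \sqrt{517} = \frac{13281 i \sqrt{517}}{32}$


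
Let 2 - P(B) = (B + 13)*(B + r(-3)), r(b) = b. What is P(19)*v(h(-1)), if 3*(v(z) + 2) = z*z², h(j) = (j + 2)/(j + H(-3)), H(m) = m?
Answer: 32725/32 ≈ 1022.7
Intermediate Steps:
h(j) = (2 + j)/(-3 + j) (h(j) = (j + 2)/(j - 3) = (2 + j)/(-3 + j))
v(z) = -2 + z³/3 (v(z) = -2 + (z*z²)/3 = -2 + z³/3)
P(B) = 2 - (-3 + B)*(13 + B) (P(B) = 2 - (B + 13)*(B - 3) = 2 - (13 + B)*(-3 + B) = 2 - (-3 + B)*(13 + B))
P(19)*v(h(-1)) = (41 - 1*19² - 10*19)*(-2 + ((2 - 1)/(-3 - 1))³/3) = (41 - 1*361 - 190)*(-2 + (1/(-4))³/3) = (41 - 361 - 190)*(-2 + (-¼*1)³/3) = -510*(-2 + (-¼)³/3) = -510*(-2 + (⅓)*(-1/64)) = -510*(-2 - 1/192) = -510*(-385/192) = 32725/32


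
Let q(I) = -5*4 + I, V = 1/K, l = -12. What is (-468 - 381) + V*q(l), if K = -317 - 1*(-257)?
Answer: -12727/15 ≈ -848.47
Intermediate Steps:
K = -60 (K = -317 + 257 = -60)
V = -1/60 (V = 1/(-60) = -1/60 ≈ -0.016667)
q(I) = -20 + I
(-468 - 381) + V*q(l) = (-468 - 381) - (-20 - 12)/60 = -849 - 1/60*(-32) = -849 + 8/15 = -12727/15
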